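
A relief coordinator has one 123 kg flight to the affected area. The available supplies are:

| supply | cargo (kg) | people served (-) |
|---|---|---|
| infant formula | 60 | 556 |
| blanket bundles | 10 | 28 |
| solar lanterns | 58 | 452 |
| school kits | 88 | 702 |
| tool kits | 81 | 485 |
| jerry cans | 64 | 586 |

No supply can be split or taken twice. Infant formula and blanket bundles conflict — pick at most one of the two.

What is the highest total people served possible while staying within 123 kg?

Taking the top-ratio supplies first gives infant formula + solar lanterns for 1008 (118 kg).
The 60 kg tied up in infant formula is better spent on jerry cans — total rises to 1038 (122 kg).
Runner-up infant formula + solar lanterns tops out at 1008.

1038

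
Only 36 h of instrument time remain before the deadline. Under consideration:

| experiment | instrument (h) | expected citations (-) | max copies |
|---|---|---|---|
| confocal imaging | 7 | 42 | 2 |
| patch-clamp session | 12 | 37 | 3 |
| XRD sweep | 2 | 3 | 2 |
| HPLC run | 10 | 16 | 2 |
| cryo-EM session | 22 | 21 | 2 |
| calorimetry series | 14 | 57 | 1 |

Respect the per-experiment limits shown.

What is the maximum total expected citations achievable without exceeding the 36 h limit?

Best packing: 2×confocal imaging + 2×XRD sweep + calorimetry series — 32 h, 147 total.
Every other selection either busts 36 h or exceeds an availability limit or fails to beat 147.

147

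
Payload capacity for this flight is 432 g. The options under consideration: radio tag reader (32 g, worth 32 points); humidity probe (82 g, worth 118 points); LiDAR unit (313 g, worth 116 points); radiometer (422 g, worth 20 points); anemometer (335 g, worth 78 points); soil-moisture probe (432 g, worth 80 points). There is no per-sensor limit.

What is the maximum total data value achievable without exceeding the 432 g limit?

By data value per g: humidity probe 1.44, radio tag reader 1.00, LiDAR unit 0.37 lead.
Taking 5×humidity probe: 410 g used, 590 in data value.
The spare 22 g is too small for any remaining sensor, and no exchange beats 590.

590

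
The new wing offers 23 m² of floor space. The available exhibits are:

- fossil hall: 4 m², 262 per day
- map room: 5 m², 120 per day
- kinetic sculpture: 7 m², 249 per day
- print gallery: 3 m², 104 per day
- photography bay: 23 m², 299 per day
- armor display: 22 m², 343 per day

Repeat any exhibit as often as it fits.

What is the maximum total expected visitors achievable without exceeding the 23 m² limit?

By expected visitors per m²: fossil hall 65.50, kinetic sculpture 35.57, print gallery 34.67 lead.
Best packing: 5×fossil hall + print gallery — 23 m², 1414 total.
No other feasible combination exceeds 1414.

1414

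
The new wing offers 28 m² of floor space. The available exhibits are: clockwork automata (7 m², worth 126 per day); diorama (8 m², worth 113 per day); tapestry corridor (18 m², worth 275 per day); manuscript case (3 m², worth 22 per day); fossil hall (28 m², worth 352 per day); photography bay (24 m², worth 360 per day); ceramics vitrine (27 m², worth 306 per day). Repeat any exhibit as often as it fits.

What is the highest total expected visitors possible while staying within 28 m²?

Best packing: 4×clockwork automata — 28 m², 504 total.
Every other selection either busts 28 m² or fails to beat 504.

504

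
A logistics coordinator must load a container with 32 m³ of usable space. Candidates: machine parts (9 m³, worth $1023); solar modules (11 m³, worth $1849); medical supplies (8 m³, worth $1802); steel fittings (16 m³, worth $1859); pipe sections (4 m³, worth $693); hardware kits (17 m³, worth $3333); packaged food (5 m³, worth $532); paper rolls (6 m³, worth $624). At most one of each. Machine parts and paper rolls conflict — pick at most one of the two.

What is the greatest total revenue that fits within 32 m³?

5875

Greedy by ratio would take medical supplies + pipe sections + hardware kits: 29 m³ used, total 5828.
The 8 m³ tied up in medical supplies is better spent on solar modules — total rises to 5875 (32 m³).
No other feasible combination exceeds 5875.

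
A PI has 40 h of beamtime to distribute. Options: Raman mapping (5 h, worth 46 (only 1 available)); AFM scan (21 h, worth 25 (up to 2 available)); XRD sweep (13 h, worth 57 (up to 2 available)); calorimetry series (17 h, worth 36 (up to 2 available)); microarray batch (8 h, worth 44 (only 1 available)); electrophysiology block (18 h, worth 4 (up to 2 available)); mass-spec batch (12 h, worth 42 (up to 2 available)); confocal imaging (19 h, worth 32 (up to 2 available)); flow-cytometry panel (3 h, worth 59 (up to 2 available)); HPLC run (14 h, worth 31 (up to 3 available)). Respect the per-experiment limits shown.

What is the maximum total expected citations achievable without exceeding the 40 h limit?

Density check — flow-cytometry panel 19.67, Raman mapping 9.20, microarray batch 5.50, XRD sweep 4.38 are the best per h.
Greedy by ratio would take Raman mapping + XRD sweep + microarray batch + 2×flow-cytometry panel: 32 h used, total 265.
The 8 h tied up in microarray batch is better spent on XRD sweep — total rises to 278 (37 h).
No other feasible combination exceeds 278.

278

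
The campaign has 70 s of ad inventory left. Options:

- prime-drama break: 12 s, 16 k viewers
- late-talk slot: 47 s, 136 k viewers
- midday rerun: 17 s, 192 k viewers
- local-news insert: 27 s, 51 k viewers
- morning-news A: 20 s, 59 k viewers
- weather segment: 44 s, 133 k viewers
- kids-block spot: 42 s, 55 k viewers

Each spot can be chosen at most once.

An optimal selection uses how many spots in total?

Optimal total is 328.
One optimal bundle: late-talk slot + midday rerun (64 s).
Every optimal selection uses 2 spots.

2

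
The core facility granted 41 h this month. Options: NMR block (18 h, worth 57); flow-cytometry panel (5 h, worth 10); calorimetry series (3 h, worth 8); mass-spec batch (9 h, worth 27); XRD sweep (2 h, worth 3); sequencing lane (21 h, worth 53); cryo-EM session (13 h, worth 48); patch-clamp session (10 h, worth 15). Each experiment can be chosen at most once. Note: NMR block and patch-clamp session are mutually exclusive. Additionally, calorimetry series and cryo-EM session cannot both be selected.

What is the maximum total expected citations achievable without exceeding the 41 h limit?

By expected citations per h: cryo-EM session 3.69, NMR block 3.17, mass-spec batch 3.00, calorimetry series 2.67 lead.
Taking NMR block + mass-spec batch + cryo-EM session: 40 h used, 132 in expected citations.
Runner-up NMR block + flow-cytometry panel + XRD sweep + cryo-EM session tops out at 118.

132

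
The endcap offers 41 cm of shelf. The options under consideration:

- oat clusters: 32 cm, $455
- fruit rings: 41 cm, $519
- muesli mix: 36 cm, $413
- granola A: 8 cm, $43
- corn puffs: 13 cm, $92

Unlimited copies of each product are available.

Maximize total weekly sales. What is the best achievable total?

Greedy by ratio would take oat clusters + granola A: 40 cm used, total 498.
The 40 cm tied up in oat clusters and granola A is better spent on fruit rings — total rises to 519 (41 cm).
That's the maximum — no swap from here does better than 519.

519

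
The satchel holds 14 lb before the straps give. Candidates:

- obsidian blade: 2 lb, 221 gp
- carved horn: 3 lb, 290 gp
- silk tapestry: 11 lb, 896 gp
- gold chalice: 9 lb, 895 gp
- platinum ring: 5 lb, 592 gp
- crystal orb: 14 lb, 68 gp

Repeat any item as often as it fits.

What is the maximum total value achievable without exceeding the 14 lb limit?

1626

Density check — platinum ring 118.40, obsidian blade 110.50, gold chalice 99.44 are the best per lb.
The ratio ordering already packs tightly: 2×obsidian blade + 2×platinum ring, 14 lb, 1626.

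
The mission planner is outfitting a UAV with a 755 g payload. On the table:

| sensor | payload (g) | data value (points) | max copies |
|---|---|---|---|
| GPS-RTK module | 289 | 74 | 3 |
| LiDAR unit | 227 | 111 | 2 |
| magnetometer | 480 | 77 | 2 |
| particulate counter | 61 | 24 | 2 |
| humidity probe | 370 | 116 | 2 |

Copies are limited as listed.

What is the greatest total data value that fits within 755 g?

296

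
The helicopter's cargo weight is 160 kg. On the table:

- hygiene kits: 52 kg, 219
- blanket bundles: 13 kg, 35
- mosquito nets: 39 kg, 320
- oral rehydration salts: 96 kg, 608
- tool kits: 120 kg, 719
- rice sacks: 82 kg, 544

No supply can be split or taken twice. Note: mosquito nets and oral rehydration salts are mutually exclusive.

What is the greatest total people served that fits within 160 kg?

1039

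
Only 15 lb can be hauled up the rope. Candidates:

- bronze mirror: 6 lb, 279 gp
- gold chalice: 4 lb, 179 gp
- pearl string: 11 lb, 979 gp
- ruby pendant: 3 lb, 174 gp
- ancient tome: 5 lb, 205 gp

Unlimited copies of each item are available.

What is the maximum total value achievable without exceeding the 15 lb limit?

1158

Density check — pearl string 89.00, ruby pendant 58.00, bronze mirror 46.50, gold chalice 44.75 are the best per lb.
Greedy by ratio would take pearl string + ruby pendant: 14 lb used, total 1153.
Replace ruby pendant with gold chalice: the trade gains 5 net, giving 1158 at 15 lb.
Every other selection either busts 15 lb or fails to beat 1158.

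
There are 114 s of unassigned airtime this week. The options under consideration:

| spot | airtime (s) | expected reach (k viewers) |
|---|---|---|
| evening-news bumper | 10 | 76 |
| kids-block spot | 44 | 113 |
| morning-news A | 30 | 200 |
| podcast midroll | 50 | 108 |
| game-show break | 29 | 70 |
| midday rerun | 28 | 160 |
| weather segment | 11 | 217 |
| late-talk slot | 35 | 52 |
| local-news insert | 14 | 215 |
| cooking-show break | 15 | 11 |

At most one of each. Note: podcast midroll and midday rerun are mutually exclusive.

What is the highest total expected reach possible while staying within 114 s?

Ranking by ratio (expected reach/s): weather segment 19.73, local-news insert 15.36, evening-news bumper 7.60.
Best packing: evening-news bumper + morning-news A + midday rerun + weather segment + local-news insert + cooking-show break — 108 s, 879 total.
No other feasible combination exceeds 879.

879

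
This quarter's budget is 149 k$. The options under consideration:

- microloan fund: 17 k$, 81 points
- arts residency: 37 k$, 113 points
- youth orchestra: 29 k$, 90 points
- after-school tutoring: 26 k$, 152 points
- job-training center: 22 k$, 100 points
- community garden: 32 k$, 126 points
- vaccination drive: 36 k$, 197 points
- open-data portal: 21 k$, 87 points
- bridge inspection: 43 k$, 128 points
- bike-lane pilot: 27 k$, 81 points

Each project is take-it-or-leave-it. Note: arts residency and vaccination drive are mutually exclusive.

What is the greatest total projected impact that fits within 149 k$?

698

Density check — after-school tutoring 5.85, vaccination drive 5.47, microloan fund 4.76, job-training center 4.55 are the best per k$.
The ratio ordering already packs tightly: microloan fund + after-school tutoring + job-training center + vaccination drive + open-data portal + bike-lane pilot, 149 k$, 698.
Nothing else feasible within 149 k$ beats 698.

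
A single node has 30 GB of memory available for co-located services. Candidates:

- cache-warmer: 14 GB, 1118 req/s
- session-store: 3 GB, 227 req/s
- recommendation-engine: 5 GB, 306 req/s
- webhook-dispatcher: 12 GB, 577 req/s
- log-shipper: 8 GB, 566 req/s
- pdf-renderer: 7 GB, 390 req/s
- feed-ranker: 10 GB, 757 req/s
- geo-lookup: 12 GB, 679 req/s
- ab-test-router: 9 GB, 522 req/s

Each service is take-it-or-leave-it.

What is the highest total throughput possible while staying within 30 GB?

2217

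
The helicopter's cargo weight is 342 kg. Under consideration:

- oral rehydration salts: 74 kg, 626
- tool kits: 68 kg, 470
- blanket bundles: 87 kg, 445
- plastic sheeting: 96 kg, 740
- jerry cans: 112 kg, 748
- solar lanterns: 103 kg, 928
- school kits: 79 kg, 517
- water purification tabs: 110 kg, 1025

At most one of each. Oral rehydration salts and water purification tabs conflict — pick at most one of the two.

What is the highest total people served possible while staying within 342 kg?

2764

Taking oral rehydration salts + tool kits + plastic sheeting + solar lanterns: 341 kg used, 2764 in people served.
The spare 1 kg is too small for any remaining supply, and no feasible exchange beats 2764.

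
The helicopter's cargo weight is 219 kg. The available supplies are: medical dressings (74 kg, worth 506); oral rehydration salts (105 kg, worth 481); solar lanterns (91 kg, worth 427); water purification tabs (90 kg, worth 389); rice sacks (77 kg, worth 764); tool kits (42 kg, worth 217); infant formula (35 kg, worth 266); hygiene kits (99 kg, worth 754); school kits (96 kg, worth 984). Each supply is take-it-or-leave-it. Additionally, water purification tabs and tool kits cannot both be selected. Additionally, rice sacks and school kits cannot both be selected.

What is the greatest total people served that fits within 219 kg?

Density check — school kits 10.25, rice sacks 9.92, hygiene kits 7.62, infant formula 7.60 are the best per kg.
Best packing: rice sacks + infant formula + hygiene kits — 211 kg, 1784 total.

1784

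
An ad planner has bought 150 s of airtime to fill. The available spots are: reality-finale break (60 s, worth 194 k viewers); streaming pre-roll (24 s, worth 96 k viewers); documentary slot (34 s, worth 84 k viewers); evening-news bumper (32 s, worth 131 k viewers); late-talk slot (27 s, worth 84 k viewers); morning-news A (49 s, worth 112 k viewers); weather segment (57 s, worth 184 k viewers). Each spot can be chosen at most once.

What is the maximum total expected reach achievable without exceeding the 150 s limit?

509

Filling by ratio: reality-finale break + streaming pre-roll + evening-news bumper + late-talk slot for 505, with 7 s left unused.
Replace streaming pre-roll and late-talk slot with weather segment: the trade gains 4 net, giving 509 at 149 s.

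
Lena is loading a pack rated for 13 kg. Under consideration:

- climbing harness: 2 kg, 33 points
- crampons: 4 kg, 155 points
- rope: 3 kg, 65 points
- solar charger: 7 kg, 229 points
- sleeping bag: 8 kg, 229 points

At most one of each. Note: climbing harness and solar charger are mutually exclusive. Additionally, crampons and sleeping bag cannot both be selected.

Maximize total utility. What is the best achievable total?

384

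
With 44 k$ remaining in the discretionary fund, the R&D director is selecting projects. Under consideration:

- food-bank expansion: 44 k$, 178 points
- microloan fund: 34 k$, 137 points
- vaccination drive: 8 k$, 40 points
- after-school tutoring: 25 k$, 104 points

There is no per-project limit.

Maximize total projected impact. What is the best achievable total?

200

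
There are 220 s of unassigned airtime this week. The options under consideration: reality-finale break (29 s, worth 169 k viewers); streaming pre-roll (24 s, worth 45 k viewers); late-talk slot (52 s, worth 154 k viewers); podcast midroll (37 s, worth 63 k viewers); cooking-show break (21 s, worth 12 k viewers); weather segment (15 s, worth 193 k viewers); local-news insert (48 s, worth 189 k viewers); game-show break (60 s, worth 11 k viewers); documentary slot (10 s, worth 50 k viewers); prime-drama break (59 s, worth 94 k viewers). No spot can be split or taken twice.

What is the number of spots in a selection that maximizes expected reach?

Optimal total is 863.
reality-finale break + streaming pre-roll + late-talk slot + podcast midroll + weather segment + local-news insert + documentary slot hits 863 at 215 s.
Every optimal selection uses 7 spots.

7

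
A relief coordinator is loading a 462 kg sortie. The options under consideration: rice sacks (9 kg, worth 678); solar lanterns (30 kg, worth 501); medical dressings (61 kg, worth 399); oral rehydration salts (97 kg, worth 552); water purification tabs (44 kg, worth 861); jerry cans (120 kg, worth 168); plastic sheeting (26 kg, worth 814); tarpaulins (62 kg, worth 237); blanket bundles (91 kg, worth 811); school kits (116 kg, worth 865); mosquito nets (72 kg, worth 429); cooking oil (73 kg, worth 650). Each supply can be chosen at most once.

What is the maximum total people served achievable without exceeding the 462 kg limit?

5609

Greedy by ratio would take rice sacks + solar lanterns + medical dressings + water purification tabs + plastic sheeting + blanket bundles + school kits + cooking oil: 450 kg used, total 5579.
Replace medical dressings with mosquito nets: the trade gains 30 net, giving 5609 at 461 kg.
Runner-up rice sacks + solar lanterns + medical dressings + water purification tabs + plastic sheeting + blanket bundles + school kits + cooking oil tops out at 5579.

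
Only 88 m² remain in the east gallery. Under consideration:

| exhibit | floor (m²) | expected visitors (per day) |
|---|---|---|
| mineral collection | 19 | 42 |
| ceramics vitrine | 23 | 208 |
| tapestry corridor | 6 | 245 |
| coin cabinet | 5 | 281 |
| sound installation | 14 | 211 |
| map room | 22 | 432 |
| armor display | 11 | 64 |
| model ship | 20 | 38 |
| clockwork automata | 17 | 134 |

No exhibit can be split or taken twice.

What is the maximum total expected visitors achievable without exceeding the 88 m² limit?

Density check — coin cabinet 56.20, tapestry corridor 40.83, map room 19.64 are the best per m².
Ceramics vitrine + tapestry corridor + coin cabinet + sound installation + map room + clockwork automata uses 87 of the 88 m² and totals 1511.
That's the maximum — no swap from here does better than 1511.

1511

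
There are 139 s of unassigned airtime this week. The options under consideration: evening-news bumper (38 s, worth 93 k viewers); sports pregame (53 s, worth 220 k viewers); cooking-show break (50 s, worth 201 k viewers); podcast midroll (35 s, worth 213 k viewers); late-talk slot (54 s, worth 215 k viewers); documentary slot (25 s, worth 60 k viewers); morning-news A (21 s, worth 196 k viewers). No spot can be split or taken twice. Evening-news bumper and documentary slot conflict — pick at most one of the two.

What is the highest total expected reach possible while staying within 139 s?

Ranking by ratio (expected reach/s): morning-news A 9.33, podcast midroll 6.09, sports pregame 4.15, cooking-show break 4.02.
Taking sports pregame + podcast midroll + documentary slot + morning-news A: 134 s used, 689 in expected reach.
An exhaustive check of the 128 subsets confirms 689.

689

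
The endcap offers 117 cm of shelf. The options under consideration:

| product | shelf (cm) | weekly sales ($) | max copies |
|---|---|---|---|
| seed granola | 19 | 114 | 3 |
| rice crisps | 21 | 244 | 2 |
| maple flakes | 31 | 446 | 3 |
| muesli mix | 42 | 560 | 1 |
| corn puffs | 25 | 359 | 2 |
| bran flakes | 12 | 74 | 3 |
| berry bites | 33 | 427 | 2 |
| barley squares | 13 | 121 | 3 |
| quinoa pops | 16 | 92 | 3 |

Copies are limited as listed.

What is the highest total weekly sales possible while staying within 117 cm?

1610

Taking the top-ratio products first gives rice crisps + 3×maple flakes for 1582 (114 cm).
Replace rice crisps and maple flakes with 2×corn puffs: the trade gains 28 net, giving 1610 at 112 cm.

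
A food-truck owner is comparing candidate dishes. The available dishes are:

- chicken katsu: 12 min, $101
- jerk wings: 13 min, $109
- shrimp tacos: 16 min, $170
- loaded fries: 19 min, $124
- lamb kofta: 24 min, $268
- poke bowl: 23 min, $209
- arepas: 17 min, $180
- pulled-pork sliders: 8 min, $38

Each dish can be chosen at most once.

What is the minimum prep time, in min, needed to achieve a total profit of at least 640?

63

Need the lightest bundle worth ≥ 640.
Taking shrimp tacos + lamb kofta + poke bowl gives 647 (≥ 640) for 63 min.
No combination under 63 min hits 640.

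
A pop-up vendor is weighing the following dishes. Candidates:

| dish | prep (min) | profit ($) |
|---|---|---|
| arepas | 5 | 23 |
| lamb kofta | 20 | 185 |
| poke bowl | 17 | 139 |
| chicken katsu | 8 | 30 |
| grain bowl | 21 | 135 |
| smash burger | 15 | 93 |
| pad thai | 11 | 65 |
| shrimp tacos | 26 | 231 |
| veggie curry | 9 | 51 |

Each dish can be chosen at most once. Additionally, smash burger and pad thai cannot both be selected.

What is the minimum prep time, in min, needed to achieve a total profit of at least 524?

63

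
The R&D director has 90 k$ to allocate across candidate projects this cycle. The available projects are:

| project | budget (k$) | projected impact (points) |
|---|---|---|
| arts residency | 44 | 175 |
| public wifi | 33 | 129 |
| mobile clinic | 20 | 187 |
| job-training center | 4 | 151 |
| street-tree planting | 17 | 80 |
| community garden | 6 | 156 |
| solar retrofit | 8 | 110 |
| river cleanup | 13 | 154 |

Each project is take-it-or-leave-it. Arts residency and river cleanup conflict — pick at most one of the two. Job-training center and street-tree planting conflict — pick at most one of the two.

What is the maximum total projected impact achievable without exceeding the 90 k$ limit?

887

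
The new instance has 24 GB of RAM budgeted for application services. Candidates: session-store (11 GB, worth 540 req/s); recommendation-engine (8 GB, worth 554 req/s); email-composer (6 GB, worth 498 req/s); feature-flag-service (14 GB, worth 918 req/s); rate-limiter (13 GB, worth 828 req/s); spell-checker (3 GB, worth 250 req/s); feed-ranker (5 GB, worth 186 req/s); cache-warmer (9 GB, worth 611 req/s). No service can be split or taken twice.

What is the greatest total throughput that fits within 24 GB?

A density-first pass picks recommendation-engine + email-composer + spell-checker + feed-ranker — 1488 at 22 GB.
Replace recommendation-engine and feed-ranker with feature-flag-service: the trade gains 178 net, giving 1666 at 23 GB.
The closest alternative, recommendation-engine + email-composer + cache-warmer, reaches only 1663.

1666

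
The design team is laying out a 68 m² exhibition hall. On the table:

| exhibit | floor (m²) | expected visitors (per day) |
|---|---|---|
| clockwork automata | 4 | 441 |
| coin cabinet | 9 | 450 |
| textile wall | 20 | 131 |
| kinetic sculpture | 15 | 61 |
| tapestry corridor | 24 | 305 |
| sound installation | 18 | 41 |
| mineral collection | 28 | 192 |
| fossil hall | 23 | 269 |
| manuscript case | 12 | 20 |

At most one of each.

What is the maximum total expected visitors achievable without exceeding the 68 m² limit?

Taking clockwork automata + coin cabinet + tapestry corridor + fossil hall: 60 m² used, 1465 in expected visitors.

1465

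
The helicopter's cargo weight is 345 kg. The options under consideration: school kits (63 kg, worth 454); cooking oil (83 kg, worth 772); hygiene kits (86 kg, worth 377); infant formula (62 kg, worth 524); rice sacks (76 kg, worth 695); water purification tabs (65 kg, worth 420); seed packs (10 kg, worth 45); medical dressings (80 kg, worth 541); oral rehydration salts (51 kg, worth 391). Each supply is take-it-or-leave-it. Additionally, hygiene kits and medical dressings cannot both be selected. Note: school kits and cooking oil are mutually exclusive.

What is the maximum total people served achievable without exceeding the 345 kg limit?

2802

By people served per kg: cooking oil 9.30, rice sacks 9.14, infant formula 8.45, oral rehydration salts 7.67 lead.
Cooking oil + infant formula + rice sacks + water purification tabs + oral rehydration salts uses 337 of the 345 kg and totals 2802.
Every other selection either busts 345 kg or breaks a pairing rule or fails to beat 2802.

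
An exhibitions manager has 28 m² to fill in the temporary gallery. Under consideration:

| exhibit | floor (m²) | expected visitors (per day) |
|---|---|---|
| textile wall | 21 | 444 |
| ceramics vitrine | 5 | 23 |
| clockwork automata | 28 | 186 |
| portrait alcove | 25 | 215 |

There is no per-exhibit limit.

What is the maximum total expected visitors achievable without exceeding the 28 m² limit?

By expected visitors per m²: textile wall 21.14, portrait alcove 8.60, clockwork automata 6.64 lead.
Best packing: textile wall + ceramics vitrine — 26 m², 467 total.
That's the maximum — no swap from here does better than 467.

467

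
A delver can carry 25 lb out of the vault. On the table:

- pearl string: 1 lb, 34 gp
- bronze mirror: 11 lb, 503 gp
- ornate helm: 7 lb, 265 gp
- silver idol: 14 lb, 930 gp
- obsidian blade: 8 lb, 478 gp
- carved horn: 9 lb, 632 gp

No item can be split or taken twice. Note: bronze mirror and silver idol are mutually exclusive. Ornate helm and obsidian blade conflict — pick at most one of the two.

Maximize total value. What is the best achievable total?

Taking pearl string + silver idol + carved horn: 24 lb used, 1596 in value.
The closest alternative, silver idol + carved horn, reaches only 1562.

1596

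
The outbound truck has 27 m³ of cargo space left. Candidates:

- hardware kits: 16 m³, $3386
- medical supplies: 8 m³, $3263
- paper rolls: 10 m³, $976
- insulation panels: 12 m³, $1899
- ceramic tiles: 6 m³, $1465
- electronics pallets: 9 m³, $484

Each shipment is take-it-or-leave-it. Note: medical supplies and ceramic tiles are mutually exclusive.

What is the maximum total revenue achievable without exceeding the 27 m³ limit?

6649

Taking hardware kits + medical supplies: 24 m³ used, 6649 in revenue.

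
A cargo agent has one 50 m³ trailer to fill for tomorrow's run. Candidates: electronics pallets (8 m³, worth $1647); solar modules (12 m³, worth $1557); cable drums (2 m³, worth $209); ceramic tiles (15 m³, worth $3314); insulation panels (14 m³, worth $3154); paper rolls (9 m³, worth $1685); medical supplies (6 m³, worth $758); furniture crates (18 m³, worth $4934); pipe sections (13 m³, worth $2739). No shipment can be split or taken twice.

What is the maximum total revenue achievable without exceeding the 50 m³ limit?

Density check — furniture crates 274.11, insulation panels 225.29, ceramic tiles 220.93 are the best per m³.
Best packing: cable drums + ceramic tiles + insulation panels + furniture crates — 49 m³, 11611 total.

11611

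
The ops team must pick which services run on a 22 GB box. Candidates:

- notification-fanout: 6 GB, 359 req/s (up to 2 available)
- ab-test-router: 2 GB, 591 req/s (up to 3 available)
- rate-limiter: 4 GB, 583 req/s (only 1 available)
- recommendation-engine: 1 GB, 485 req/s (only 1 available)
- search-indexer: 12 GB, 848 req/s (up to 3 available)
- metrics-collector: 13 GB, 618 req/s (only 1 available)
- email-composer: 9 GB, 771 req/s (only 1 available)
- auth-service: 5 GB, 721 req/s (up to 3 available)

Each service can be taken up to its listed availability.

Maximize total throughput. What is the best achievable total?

4421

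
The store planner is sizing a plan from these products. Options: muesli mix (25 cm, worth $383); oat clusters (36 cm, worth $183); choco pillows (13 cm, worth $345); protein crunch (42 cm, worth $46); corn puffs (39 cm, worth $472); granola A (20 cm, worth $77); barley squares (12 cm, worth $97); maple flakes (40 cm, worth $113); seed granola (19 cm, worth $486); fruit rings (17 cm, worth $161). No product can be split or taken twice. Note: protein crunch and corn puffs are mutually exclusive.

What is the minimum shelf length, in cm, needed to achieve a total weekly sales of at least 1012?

Need the lightest bundle worth ≥ 1012.
Taking muesli mix + choco pillows + seed granola gives 1214 (≥ 1012) for 57 cm.
Below 57 cm the best achievable stays under 1012.

57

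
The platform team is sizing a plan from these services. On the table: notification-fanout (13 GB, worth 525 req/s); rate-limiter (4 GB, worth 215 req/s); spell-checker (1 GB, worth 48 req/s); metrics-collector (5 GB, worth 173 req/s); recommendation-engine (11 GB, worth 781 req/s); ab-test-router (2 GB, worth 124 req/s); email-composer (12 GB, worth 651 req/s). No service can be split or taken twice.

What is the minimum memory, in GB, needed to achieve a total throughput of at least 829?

Minimise GB subject to total throughput ≥ 829.
spell-checker + recommendation-engine reaches 829 using 12 GB.
No combination under 12 GB hits 829.

12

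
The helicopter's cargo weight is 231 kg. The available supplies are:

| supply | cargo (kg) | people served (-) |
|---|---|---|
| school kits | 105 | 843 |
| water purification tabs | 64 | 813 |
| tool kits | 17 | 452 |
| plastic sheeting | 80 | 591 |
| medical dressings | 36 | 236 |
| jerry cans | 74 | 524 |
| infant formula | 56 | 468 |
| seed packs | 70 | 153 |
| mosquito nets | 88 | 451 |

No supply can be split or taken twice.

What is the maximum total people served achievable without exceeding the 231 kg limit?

Density check — tool kits 26.59, water purification tabs 12.70, infant formula 8.36 are the best per kg.
A density-first pass picks water purification tabs + tool kits + plastic sheeting + infant formula — 2324 at 217 kg.
Replace plastic sheeting and infant formula with school kits + medical dressings: the trade gains 20 net, giving 2344 at 222 kg.
The spare 9 kg is too small for any remaining supply, and no exchange beats 2344.

2344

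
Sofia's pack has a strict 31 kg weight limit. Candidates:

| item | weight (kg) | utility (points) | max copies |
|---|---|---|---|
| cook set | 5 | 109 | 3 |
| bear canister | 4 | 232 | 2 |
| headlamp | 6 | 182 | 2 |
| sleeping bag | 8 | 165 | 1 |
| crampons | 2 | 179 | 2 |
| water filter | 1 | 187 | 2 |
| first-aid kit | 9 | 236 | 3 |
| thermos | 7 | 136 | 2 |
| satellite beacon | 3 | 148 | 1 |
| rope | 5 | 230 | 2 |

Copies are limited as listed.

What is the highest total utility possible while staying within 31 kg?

1838

A density-first pass picks 2×bear canister + 2×crampons + 2×water filter + satellite beacon + 2×rope — 1804 at 27 kg.
Dropping satellite beacon frees 3 kg; slotting in headlamp (6 kg) lifts the total to 1838 at 30 kg.
Every other selection either busts 31 kg or exceeds an availability limit or fails to beat 1838.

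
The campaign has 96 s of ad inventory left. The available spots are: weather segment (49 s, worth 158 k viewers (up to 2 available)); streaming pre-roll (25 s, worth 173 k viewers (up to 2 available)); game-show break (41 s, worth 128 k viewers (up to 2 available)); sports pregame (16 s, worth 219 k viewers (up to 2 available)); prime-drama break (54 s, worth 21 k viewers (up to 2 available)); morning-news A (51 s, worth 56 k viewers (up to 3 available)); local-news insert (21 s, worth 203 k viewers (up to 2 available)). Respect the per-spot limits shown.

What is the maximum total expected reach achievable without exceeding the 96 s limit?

By expected reach per s: sports pregame 13.69, local-news insert 9.67, streaming pre-roll 6.92 lead.
The ratio ordering already packs tightly: 2×sports pregame + 2×local-news insert, 74 s, 844.

844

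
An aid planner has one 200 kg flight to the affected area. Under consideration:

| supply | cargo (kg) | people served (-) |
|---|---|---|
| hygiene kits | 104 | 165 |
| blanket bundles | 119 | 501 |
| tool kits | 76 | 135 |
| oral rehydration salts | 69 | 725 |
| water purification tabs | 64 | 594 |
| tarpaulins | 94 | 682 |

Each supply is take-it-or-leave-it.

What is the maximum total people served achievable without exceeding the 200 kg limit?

A density-first pass picks oral rehydration salts + water purification tabs — 1319 at 133 kg.
Replace water purification tabs with tarpaulins: the trade gains 88 net, giving 1407 at 163 kg.

1407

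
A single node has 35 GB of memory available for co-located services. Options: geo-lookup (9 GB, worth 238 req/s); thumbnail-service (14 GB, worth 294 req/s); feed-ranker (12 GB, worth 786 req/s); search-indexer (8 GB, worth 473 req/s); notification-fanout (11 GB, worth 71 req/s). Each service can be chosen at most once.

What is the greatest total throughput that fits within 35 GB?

1553

Greedy by ratio would take geo-lookup + feed-ranker + search-indexer: 29 GB used, total 1497.
Dropping geo-lookup frees 9 GB; slotting in thumbnail-service (14 GB) lifts the total to 1553 at 34 GB.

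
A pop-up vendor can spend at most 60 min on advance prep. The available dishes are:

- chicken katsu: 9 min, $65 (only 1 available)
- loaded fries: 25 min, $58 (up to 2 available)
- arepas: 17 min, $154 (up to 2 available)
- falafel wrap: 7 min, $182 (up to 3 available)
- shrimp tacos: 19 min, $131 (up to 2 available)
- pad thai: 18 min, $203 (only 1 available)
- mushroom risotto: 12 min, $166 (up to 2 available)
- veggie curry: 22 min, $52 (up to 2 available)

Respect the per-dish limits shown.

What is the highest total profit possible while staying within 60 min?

Filling by ratio: chicken katsu + 3×falafel wrap + 2×mushroom risotto for 943, with 6 min left unused.
Dropping mushroom risotto frees 12 min; slotting in pad thai (18 min) lifts the total to 980 at 60 min.
No other feasible combination exceeds 980.

980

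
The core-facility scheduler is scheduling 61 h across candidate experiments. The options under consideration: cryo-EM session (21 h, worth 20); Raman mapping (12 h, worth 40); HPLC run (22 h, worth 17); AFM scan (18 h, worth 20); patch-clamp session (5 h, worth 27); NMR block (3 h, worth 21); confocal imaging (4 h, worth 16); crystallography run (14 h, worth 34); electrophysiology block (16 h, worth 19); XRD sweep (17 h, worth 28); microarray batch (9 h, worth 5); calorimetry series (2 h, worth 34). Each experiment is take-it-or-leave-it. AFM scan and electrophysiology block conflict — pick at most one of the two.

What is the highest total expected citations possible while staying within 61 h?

200

By expected citations per h: calorimetry series 17.00, NMR block 7.00, patch-clamp session 5.40 lead.
Raman mapping + patch-clamp session + NMR block + confocal imaging + crystallography run + XRD sweep + calorimetry series uses 57 of the 61 h and totals 200.
Next best is cryo-EM session + Raman mapping + patch-clamp session + NMR block + confocal imaging + crystallography run + calorimetry series at 192 (61 h) — short by 8.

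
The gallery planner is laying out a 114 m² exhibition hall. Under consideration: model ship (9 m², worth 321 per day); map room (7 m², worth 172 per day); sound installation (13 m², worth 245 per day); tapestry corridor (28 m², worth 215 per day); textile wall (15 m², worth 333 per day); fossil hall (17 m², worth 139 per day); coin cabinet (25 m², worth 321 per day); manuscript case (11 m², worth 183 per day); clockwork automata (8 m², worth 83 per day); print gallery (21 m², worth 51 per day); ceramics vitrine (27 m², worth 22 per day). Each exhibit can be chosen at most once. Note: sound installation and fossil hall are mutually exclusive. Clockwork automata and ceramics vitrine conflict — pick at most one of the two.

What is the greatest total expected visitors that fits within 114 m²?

1790

By expected visitors per m²: model ship 35.67, map room 24.57, textile wall 22.20, sound installation 18.85 lead.
Best packing: model ship + map room + sound installation + tapestry corridor + textile wall + coin cabinet + manuscript case — 108 m², 1790 total.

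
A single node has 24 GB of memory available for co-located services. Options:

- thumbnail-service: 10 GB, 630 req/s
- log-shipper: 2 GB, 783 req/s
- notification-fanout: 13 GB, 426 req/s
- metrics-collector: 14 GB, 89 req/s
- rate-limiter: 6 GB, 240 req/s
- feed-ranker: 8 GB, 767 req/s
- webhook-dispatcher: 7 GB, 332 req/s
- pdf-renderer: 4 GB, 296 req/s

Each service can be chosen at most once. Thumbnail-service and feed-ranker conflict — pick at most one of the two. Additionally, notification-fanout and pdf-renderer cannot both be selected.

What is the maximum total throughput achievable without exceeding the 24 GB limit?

Log-shipper + feed-ranker + webhook-dispatcher + pdf-renderer uses 21 of the 24 GB and totals 2178.
That's the maximum — no feasible swap from here does better than 2178.

2178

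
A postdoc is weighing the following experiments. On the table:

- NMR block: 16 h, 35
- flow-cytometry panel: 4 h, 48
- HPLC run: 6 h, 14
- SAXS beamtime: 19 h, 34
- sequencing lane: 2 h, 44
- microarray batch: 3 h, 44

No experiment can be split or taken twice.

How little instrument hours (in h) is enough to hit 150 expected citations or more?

Look for the lowest-instrument combination reaching 150.
flow-cytometry panel + HPLC run + sequencing lane + microarray batch: 150 expected citations at 15 h.
No combination under 15 h hits 150.

15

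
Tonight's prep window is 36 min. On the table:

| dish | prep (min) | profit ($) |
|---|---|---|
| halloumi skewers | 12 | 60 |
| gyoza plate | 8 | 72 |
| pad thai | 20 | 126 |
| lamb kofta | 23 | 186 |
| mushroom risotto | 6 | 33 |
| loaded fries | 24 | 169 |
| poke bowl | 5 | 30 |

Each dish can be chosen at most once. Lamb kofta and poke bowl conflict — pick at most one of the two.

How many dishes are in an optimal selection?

2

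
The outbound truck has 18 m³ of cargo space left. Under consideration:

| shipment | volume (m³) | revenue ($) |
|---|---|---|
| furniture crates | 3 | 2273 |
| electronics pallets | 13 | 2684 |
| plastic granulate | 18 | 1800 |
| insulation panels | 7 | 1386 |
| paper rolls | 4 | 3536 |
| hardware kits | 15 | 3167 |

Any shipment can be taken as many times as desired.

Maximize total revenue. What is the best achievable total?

15154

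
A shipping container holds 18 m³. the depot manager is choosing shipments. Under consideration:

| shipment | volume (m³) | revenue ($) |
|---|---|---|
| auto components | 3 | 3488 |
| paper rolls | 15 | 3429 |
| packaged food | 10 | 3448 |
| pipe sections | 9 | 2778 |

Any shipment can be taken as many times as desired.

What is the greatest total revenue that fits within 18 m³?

20928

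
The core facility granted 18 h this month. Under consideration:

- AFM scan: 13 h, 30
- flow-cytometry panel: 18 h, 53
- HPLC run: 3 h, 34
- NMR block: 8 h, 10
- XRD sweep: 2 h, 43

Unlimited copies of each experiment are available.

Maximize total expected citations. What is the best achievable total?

9×XRD sweep uses 18 of the 18 h and totals 387.
No other feasible combination exceeds 387.

387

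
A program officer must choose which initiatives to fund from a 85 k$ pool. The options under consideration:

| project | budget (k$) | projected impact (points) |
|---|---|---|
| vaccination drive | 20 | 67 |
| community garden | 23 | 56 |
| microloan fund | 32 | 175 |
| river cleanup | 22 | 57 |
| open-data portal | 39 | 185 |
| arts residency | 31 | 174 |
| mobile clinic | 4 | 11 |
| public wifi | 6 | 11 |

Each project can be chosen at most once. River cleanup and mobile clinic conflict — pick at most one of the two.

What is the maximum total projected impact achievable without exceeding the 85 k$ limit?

Ranking by ratio (projected impact/k$): arts residency 5.61, microloan fund 5.47, open-data portal 4.74.
Vaccination drive + microloan fund + arts residency uses 83 of the 85 k$ and totals 416.
Next best is microloan fund + river cleanup + arts residency at 406 (85 k$) — short by 10.

416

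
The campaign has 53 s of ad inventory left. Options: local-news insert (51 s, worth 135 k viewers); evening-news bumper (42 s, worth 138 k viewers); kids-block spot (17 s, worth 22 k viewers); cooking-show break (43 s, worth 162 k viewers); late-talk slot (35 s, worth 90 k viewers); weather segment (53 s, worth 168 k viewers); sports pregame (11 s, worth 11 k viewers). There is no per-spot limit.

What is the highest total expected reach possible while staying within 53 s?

168

Ranking by ratio (expected reach/s): cooking-show break 3.77, evening-news bumper 3.29, weather segment 3.17.
A density-first pass picks cooking-show break — 162 at 43 s.
Replace cooking-show break with weather segment: the trade gains 6 net, giving 168 at 53 s.
That's the maximum — no swap from here does better than 168.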